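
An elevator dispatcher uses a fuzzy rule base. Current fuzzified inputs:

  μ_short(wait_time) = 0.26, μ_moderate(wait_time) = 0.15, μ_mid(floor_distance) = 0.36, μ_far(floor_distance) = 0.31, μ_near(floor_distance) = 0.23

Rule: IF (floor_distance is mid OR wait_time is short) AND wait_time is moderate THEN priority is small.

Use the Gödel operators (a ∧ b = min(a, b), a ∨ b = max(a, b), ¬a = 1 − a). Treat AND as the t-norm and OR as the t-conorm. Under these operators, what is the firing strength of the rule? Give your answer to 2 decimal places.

firing strength: (mid=0.36 OR short=0.26) = 0.36; AND[min(a, b)] with moderate=0.15 → w = 0.15

0.15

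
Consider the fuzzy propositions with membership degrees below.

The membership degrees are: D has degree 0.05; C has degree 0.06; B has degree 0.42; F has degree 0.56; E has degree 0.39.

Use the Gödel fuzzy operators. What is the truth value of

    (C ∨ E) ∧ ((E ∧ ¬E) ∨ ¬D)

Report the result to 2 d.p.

C ∨ E = max(a, b) on (0.06, 0.39) = 0.39
¬E = 1 − 0.39 = 0.61
E ∧ ¬E = min(a, b) on (0.39, 0.61) = 0.39
¬D = 1 − 0.05 = 0.95
(E ∧ ¬E) ∨ ¬D = max(a, b) on (0.39, 0.95) = 0.95
(C ∨ E) ∧ ((E ∧ ¬E) ∨ ¬D) = min(a, b) on (0.39, 0.95) = 0.39

0.39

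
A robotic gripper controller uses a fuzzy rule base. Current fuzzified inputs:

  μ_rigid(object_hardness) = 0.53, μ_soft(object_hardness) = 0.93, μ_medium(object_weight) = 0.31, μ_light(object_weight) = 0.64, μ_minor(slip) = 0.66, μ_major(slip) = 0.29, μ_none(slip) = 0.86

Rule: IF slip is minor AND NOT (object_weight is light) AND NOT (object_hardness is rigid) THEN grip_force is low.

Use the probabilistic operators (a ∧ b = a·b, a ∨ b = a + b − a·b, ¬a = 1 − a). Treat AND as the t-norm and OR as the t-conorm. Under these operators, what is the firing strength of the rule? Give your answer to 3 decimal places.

0.112

firing strength: minor=0.66, ¬light=1−0.64=0.36, ¬rigid=1−0.53=0.47; AND[a·b] → w = 0.1117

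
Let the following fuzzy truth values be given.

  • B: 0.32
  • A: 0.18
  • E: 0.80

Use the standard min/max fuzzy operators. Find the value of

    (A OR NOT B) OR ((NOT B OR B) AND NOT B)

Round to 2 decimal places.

NOT B = 1 − 0.32 = 0.68
A OR NOT B = max(a, b) on (0.18, 0.68) = 0.68
NOT B = 1 − 0.32 = 0.68
NOT B OR B = max(a, b) on (0.68, 0.32) = 0.68
NOT B = 1 − 0.32 = 0.68
(NOT B OR B) AND NOT B = min(a, b) on (0.68, 0.68) = 0.68
(A OR NOT B) OR ((NOT B OR B) AND NOT B) = max(a, b) on (0.68, 0.68) = 0.68

0.68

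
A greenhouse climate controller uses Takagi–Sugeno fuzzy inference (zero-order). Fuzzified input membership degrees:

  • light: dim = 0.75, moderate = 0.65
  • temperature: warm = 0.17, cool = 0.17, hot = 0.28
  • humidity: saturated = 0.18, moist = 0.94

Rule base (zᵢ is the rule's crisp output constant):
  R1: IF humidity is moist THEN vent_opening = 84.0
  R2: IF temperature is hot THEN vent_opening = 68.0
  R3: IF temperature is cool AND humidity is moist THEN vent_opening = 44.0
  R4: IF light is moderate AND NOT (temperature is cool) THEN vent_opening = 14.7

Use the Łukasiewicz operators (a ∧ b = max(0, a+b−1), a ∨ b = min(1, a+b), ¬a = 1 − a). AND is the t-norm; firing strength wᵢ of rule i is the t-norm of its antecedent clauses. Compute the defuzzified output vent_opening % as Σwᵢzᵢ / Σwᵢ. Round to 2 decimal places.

60.72

R1 (z=84.0): moist=0.94 → w = 0.94
R2 (z=68.0): hot=0.28 → w = 0.28
R3 (z=44.0): cool=0.17, moist=0.94; AND[max(0, a+b−1)] → w = 0.11
R4 (z=14.7): moderate=0.65, ¬cool=1−0.17=0.83; AND[max(0, a+b−1)] → w = 0.48
Weighted average = (0.94·84.0 + 0.28·68.0 + 0.11·44.0 + 0.48·14.7) / (0.94 + 0.28 + 0.11 + 0.48)
  = 109.8960 / 1.8100 = 60.72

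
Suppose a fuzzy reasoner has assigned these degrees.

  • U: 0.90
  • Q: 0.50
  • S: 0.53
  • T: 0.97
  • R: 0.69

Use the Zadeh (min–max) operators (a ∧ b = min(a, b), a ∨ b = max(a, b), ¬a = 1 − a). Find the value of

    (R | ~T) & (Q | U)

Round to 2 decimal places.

~T = 1 − 0.97 = 0.03
R | ~T = max(a, b) on (0.69, 0.03) = 0.69
Q | U = max(a, b) on (0.50, 0.90) = 0.90
(R | ~T) & (Q | U) = min(a, b) on (0.69, 0.90) = 0.69

0.69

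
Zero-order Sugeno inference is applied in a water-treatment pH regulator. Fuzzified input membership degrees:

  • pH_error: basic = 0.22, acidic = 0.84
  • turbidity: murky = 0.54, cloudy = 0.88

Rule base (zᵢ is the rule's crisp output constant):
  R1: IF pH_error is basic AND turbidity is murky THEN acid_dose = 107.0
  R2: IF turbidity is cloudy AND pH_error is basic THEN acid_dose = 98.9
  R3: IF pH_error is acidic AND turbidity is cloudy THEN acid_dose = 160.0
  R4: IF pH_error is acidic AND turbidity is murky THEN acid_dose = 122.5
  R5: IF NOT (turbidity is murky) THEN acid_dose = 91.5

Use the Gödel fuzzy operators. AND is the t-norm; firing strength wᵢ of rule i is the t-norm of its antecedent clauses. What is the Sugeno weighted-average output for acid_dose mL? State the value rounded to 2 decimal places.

126.29

R1 (z=107.0): basic=0.22, murky=0.54; AND[min(a, b)] → w = 0.22
R2 (z=98.9): cloudy=0.88, basic=0.22; AND[min(a, b)] → w = 0.22
R3 (z=160.0): acidic=0.84, cloudy=0.88; AND[min(a, b)] → w = 0.84
R4 (z=122.5): acidic=0.84, murky=0.54; AND[min(a, b)] → w = 0.54
R5 (z=91.5): ¬murky=1−0.54=0.46 → w = 0.46
Weighted average = (0.22·107.0 + 0.22·98.9 + 0.84·160.0 + 0.54·122.5 + 0.46·91.5) / (0.22 + 0.22 + 0.84 + 0.54 + 0.46)
  = 287.9380 / 2.2800 = 126.29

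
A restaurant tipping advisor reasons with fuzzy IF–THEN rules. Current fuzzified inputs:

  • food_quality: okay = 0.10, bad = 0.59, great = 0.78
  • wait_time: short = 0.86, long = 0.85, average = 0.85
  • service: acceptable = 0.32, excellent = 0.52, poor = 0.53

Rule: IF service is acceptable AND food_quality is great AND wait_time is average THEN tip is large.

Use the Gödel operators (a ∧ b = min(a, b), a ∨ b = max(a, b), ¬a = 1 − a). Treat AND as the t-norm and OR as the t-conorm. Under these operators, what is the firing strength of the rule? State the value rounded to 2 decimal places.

firing strength: acceptable=0.32, great=0.78, average=0.85; AND[min(a, b)] → w = 0.32

0.32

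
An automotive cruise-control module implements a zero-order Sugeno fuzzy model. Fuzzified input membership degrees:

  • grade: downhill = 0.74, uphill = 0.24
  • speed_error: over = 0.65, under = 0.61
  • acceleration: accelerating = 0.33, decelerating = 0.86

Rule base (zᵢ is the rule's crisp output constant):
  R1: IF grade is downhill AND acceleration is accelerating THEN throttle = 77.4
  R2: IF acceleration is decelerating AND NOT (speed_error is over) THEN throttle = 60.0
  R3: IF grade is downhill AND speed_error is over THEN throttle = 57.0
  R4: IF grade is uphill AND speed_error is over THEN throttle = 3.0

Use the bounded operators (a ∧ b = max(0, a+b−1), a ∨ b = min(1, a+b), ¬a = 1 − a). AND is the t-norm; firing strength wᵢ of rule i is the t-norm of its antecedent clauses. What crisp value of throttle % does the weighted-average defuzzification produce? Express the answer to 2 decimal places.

R1 (z=77.4): downhill=0.74, accelerating=0.33; AND[max(0, a+b−1)] → w = 0.07
R2 (z=60.0): decelerating=0.86, ¬over=1−0.65=0.35; AND[max(0, a+b−1)] → w = 0.21
R3 (z=57.0): downhill=0.74, over=0.65; AND[max(0, a+b−1)] → w = 0.39
R4 (z=3.0): uphill=0.24, over=0.65; AND[max(0, a+b−1)] → w = 0.00
Weighted average = (0.07·77.4 + 0.21·60.0 + 0.39·57.0 + 0.00·3.0) / (0.07 + 0.21 + 0.39 + 0.00)
  = 40.2480 / 0.6700 = 60.07

60.07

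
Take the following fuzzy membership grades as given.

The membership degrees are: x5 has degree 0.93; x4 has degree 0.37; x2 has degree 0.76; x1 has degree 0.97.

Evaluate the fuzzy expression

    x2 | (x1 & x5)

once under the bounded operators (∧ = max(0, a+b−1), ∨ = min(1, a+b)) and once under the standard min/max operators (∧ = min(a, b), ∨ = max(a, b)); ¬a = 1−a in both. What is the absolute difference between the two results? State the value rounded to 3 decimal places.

Under bounded:
  x1 & x5 = max(0, a+b−1) on (0.97, 0.93) = 0.90
  x2 | (x1 & x5) = min(1, a+b) on (0.76, 0.90) = 1.00
  → value = 1.0000
Under standard min/max:
  x1 & x5 = min(a, b) on (0.97, 0.93) = 0.93
  x2 | (x1 & x5) = max(a, b) on (0.76, 0.93) = 0.93
  → value = 0.9300
|1.0000 − 0.9300| = 0.070

0.070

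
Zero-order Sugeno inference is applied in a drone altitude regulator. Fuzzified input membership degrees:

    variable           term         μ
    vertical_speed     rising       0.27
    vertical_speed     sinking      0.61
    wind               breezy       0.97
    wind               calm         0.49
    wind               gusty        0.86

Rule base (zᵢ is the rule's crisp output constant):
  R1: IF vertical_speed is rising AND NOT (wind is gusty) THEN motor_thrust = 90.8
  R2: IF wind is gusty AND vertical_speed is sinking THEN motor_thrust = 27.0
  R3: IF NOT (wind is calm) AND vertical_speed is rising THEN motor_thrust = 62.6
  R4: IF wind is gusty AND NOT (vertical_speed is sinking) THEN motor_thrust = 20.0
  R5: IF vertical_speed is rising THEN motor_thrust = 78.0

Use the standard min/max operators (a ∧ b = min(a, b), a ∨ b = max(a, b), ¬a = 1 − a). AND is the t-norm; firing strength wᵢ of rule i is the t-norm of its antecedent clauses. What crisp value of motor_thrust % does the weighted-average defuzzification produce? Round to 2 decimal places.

44.61

R1 (z=90.8): rising=0.27, ¬gusty=1−0.86=0.14; AND[min(a, b)] → w = 0.14
R2 (z=27.0): gusty=0.86, sinking=0.61; AND[min(a, b)] → w = 0.61
R3 (z=62.6): ¬calm=1−0.49=0.51, rising=0.27; AND[min(a, b)] → w = 0.27
R4 (z=20.0): gusty=0.86, ¬sinking=1−0.61=0.39; AND[min(a, b)] → w = 0.39
R5 (z=78.0): rising=0.27 → w = 0.27
Weighted average = (0.14·90.8 + 0.61·27.0 + 0.27·62.6 + 0.39·20.0 + 0.27·78.0) / (0.14 + 0.61 + 0.27 + 0.39 + 0.27)
  = 74.9440 / 1.6800 = 44.61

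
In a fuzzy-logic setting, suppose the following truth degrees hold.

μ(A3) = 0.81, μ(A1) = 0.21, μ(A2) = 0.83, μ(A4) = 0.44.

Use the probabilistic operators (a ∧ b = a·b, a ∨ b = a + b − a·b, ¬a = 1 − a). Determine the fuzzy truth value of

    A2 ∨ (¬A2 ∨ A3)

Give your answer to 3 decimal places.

0.973

¬A2 = 1 − 0.8300 = 0.1700
¬A2 ∨ A3 = a + b − a·b on (0.1700, 0.8100) = 0.8423
A2 ∨ (¬A2 ∨ A3) = a + b − a·b on (0.8300, 0.8423) = 0.9732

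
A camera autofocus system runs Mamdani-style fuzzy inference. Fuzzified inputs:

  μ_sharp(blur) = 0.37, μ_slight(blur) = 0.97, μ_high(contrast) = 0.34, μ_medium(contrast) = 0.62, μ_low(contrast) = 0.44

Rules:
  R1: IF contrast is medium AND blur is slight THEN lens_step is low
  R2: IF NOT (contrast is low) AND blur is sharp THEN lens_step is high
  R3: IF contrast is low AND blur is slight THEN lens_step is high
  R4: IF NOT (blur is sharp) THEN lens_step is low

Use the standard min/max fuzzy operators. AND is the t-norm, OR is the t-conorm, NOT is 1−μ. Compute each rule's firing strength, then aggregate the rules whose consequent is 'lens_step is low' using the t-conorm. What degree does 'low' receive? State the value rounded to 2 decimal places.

0.63

R1: medium=0.62, slight=0.97; AND[min(a, b)] → w = 0.62
R2: ¬low=1−0.44=0.56, sharp=0.37; AND[min(a, b)] → w = 0.37
R3: low=0.44, slight=0.97; AND[min(a, b)] → w = 0.44
R4: ¬sharp=1−0.37=0.63 → w = 0.63
Rules with consequent 'low': {R1, R4} → strengths 0.62, 0.63
Aggregate via t-conorm [max(a, b)]: 0.63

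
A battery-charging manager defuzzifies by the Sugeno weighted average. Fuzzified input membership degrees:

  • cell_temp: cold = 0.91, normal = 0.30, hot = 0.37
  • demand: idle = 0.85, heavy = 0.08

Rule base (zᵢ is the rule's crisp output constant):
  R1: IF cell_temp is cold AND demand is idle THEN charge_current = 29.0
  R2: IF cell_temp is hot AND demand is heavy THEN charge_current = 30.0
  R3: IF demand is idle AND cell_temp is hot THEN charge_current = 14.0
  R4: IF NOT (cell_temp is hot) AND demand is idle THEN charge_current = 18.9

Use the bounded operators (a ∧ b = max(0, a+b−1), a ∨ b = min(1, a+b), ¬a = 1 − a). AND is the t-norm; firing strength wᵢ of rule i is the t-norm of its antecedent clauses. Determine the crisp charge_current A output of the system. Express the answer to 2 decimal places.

R1 (z=29.0): cold=0.91, idle=0.85; AND[max(0, a+b−1)] → w = 0.76
R2 (z=30.0): hot=0.37, heavy=0.08; AND[max(0, a+b−1)] → w = 0.00
R3 (z=14.0): idle=0.85, hot=0.37; AND[max(0, a+b−1)] → w = 0.22
R4 (z=18.9): ¬hot=1−0.37=0.63, idle=0.85; AND[max(0, a+b−1)] → w = 0.48
Weighted average = (0.76·29.0 + 0.00·30.0 + 0.22·14.0 + 0.48·18.9) / (0.76 + 0.00 + 0.22 + 0.48)
  = 34.1920 / 1.4600 = 23.42

23.42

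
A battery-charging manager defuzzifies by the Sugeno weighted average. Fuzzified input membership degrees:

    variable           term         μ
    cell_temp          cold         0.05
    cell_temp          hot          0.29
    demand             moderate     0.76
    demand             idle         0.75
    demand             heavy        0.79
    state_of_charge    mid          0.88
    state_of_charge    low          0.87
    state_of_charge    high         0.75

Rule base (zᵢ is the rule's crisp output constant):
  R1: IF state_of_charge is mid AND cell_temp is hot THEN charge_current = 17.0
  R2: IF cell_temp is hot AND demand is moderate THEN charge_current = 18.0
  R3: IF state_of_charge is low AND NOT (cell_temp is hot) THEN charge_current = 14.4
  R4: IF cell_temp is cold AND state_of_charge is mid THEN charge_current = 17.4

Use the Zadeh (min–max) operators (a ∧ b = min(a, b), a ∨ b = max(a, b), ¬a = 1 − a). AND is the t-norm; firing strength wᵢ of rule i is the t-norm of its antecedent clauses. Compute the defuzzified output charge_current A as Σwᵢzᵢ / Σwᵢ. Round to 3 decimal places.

15.854

R1 (z=17.0): mid=0.88, hot=0.29; AND[min(a, b)] → w = 0.29
R2 (z=18.0): hot=0.29, moderate=0.76; AND[min(a, b)] → w = 0.29
R3 (z=14.4): low=0.87, ¬hot=1−0.29=0.71; AND[min(a, b)] → w = 0.71
R4 (z=17.4): cold=0.05, mid=0.88; AND[min(a, b)] → w = 0.05
Weighted average = (0.29·17.0 + 0.29·18.0 + 0.71·14.4 + 0.05·17.4) / (0.29 + 0.29 + 0.71 + 0.05)
  = 21.2440 / 1.3400 = 15.854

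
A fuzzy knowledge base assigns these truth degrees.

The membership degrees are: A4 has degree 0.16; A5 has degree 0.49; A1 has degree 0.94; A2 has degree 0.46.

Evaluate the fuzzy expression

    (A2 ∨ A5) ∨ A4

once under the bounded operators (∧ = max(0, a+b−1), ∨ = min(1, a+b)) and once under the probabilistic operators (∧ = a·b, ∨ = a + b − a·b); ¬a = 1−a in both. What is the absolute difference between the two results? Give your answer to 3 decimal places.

0.231

Under bounded:
  A2 ∨ A5 = min(1, a+b) on (0.46, 0.49) = 0.95
  (A2 ∨ A5) ∨ A4 = min(1, a+b) on (0.95, 0.16) = 1.00
  → value = 1.0000
Under probabilistic:
  A2 ∨ A5 = a + b − a·b on (0.4600, 0.4900) = 0.7246
  (A2 ∨ A5) ∨ A4 = a + b − a·b on (0.7246, 0.1600) = 0.7687
  → value = 0.7687
|1.0000 − 0.7687| = 0.231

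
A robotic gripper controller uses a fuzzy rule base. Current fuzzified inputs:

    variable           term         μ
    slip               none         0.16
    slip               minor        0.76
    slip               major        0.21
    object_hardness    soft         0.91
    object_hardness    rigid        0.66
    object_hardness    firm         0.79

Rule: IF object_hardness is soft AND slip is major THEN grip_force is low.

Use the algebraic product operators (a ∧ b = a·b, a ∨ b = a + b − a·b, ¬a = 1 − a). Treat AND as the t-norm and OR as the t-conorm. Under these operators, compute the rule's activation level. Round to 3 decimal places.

0.191

firing strength: soft=0.91, major=0.21; AND[a·b] → w = 0.1911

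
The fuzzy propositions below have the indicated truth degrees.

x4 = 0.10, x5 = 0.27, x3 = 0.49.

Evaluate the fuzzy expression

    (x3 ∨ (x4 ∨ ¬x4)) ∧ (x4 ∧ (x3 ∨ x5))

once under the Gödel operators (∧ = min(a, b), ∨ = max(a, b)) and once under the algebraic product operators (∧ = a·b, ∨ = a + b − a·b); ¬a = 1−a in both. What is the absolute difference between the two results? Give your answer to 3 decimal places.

Under Gödel:
  ¬x4 = 1 − 0.10 = 0.90
  x4 ∨ ¬x4 = max(a, b) on (0.10, 0.90) = 0.90
  x3 ∨ (x4 ∨ ¬x4) = max(a, b) on (0.49, 0.90) = 0.90
  x3 ∨ x5 = max(a, b) on (0.49, 0.27) = 0.49
  x4 ∧ (x3 ∨ x5) = min(a, b) on (0.10, 0.49) = 0.10
  (x3 ∨ (x4 ∨ ¬x4)) ∧ (x4 ∧ (x3 ∨ x5)) = min(a, b) on (0.90, 0.10) = 0.10
  → value = 0.1000
Under algebraic product:
  ¬x4 = 1 − 0.1000 = 0.9000
  x4 ∨ ¬x4 = a + b − a·b on (0.1000, 0.9000) = 0.9100
  x3 ∨ (x4 ∨ ¬x4) = a + b − a·b on (0.4900, 0.9100) = 0.9541
  x3 ∨ x5 = a + b − a·b on (0.4900, 0.2700) = 0.6277
  x4 ∧ (x3 ∨ x5) = a·b on (0.1000, 0.6277) = 0.0628
  (x3 ∨ (x4 ∨ ¬x4)) ∧ (x4 ∧ (x3 ∨ x5)) = a·b on (0.9541, 0.0628) = 0.0599
  → value = 0.0599
|0.1000 − 0.0599| = 0.040

0.040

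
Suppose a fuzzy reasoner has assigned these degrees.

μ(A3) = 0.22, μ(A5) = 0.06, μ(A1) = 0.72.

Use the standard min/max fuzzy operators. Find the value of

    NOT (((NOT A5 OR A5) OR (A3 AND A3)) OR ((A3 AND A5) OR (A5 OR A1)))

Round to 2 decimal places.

NOT A5 = 1 − 0.06 = 0.94
NOT A5 OR A5 = max(a, b) on (0.94, 0.06) = 0.94
A3 AND A3 = min(a, b) on (0.22, 0.22) = 0.22
(NOT A5 OR A5) OR (A3 AND A3) = max(a, b) on (0.94, 0.22) = 0.94
A3 AND A5 = min(a, b) on (0.22, 0.06) = 0.06
A5 OR A1 = max(a, b) on (0.06, 0.72) = 0.72
(A3 AND A5) OR (A5 OR A1) = max(a, b) on (0.06, 0.72) = 0.72
((NOT A5 OR A5) OR (A3 AND A3)) OR ((A3 AND A5) OR (A5 OR A1)) = max(a, b) on (0.94, 0.72) = 0.94
NOT (((NOT A5 OR A5) OR (A3 AND A3)) OR ((A3 AND A5) OR (A5 OR A1))) = 1 − 0.94 = 0.06

0.06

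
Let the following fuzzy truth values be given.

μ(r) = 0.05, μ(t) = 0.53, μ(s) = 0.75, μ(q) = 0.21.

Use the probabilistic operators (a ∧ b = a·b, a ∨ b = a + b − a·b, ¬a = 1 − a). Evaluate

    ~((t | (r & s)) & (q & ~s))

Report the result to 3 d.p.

0.971

r & s = a·b on (0.0500, 0.7500) = 0.0375
t | (r & s) = a + b − a·b on (0.5300, 0.0375) = 0.5476
~s = 1 − 0.7500 = 0.2500
q & ~s = a·b on (0.2100, 0.2500) = 0.0525
(t | (r & s)) & (q & ~s) = a·b on (0.5476, 0.0525) = 0.0288
~((t | (r & s)) & (q & ~s)) = 1 − 0.0288 = 0.9712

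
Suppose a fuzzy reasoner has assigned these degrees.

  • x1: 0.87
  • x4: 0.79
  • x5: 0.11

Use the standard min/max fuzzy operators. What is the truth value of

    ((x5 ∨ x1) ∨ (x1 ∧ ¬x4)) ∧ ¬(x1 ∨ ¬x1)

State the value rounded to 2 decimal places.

x5 ∨ x1 = max(a, b) on (0.11, 0.87) = 0.87
¬x4 = 1 − 0.79 = 0.21
x1 ∧ ¬x4 = min(a, b) on (0.87, 0.21) = 0.21
(x5 ∨ x1) ∨ (x1 ∧ ¬x4) = max(a, b) on (0.87, 0.21) = 0.87
¬x1 = 1 − 0.87 = 0.13
x1 ∨ ¬x1 = max(a, b) on (0.87, 0.13) = 0.87
¬(x1 ∨ ¬x1) = 1 − 0.87 = 0.13
((x5 ∨ x1) ∨ (x1 ∧ ¬x4)) ∧ ¬(x1 ∨ ¬x1) = min(a, b) on (0.87, 0.13) = 0.13

0.13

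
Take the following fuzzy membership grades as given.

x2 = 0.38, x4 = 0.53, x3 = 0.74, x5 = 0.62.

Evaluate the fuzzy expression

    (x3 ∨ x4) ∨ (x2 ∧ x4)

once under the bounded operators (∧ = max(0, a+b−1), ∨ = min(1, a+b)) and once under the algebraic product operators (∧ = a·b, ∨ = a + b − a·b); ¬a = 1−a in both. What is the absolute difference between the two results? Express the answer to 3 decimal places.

0.098

Under bounded:
  x3 ∨ x4 = min(1, a+b) on (0.74, 0.53) = 1.00
  x2 ∧ x4 = max(0, a+b−1) on (0.38, 0.53) = 0.00
  (x3 ∨ x4) ∨ (x2 ∧ x4) = min(1, a+b) on (1.00, 0.00) = 1.00
  → value = 1.0000
Under algebraic product:
  x3 ∨ x4 = a + b − a·b on (0.7400, 0.5300) = 0.8778
  x2 ∧ x4 = a·b on (0.3800, 0.5300) = 0.2014
  (x3 ∨ x4) ∨ (x2 ∧ x4) = a + b − a·b on (0.8778, 0.2014) = 0.9024
  → value = 0.9024
|1.0000 − 0.9024| = 0.098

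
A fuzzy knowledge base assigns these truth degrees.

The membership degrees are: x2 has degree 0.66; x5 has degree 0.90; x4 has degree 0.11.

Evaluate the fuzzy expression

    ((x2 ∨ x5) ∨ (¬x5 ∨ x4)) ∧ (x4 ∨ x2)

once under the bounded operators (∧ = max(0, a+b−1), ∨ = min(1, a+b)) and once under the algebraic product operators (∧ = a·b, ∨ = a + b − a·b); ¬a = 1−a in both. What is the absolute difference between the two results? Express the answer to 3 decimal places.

0.092

Under bounded:
  x2 ∨ x5 = min(1, a+b) on (0.66, 0.90) = 1.00
  ¬x5 = 1 − 0.90 = 0.10
  ¬x5 ∨ x4 = min(1, a+b) on (0.10, 0.11) = 0.21
  (x2 ∨ x5) ∨ (¬x5 ∨ x4) = min(1, a+b) on (1.00, 0.21) = 1.00
  x4 ∨ x2 = min(1, a+b) on (0.11, 0.66) = 0.77
  ((x2 ∨ x5) ∨ (¬x5 ∨ x4)) ∧ (x4 ∨ x2) = max(0, a+b−1) on (1.00, 0.77) = 0.77
  → value = 0.7700
Under algebraic product:
  x2 ∨ x5 = a + b − a·b on (0.6600, 0.9000) = 0.9660
  ¬x5 = 1 − 0.9000 = 0.1000
  ¬x5 ∨ x4 = a + b − a·b on (0.1000, 0.1100) = 0.1990
  (x2 ∨ x5) ∨ (¬x5 ∨ x4) = a + b − a·b on (0.9660, 0.1990) = 0.9728
  x4 ∨ x2 = a + b − a·b on (0.1100, 0.6600) = 0.6974
  ((x2 ∨ x5) ∨ (¬x5 ∨ x4)) ∧ (x4 ∨ x2) = a·b on (0.9728, 0.6974) = 0.6784
  → value = 0.6784
|0.7700 − 0.6784| = 0.092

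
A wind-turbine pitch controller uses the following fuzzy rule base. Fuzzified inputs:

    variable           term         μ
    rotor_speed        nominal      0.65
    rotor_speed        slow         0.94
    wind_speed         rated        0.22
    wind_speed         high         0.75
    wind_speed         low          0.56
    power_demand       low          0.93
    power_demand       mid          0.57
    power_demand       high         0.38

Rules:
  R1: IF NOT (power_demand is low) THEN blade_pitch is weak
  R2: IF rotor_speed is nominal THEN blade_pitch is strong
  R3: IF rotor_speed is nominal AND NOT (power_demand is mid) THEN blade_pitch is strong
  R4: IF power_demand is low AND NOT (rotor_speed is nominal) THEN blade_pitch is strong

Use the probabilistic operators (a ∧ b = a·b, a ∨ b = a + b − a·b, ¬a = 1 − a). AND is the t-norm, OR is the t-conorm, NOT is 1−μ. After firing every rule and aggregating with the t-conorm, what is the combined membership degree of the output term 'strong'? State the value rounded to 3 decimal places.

0.830

R1: ¬low=1−0.93=0.07 → w = 0.0700
R2: nominal=0.65 → w = 0.6500
R3: nominal=0.65, ¬mid=1−0.57=0.43; AND[a·b] → w = 0.2795
R4: low=0.93, ¬nominal=1−0.65=0.35; AND[a·b] → w = 0.3255
Rules with consequent 'strong': {R2, R3, R4} → strengths 0.6500, 0.2795, 0.3255
Aggregate via t-conorm [a + b − a·b]: 0.8299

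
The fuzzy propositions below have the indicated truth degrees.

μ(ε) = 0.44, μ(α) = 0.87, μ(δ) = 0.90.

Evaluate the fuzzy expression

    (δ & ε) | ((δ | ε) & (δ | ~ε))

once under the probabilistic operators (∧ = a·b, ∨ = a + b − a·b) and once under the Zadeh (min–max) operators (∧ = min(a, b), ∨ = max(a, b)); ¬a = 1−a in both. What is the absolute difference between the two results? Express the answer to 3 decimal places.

Under probabilistic:
  δ & ε = a·b on (0.9000, 0.4400) = 0.3960
  δ | ε = a + b − a·b on (0.9000, 0.4400) = 0.9440
  ~ε = 1 − 0.4400 = 0.5600
  δ | ~ε = a + b − a·b on (0.9000, 0.5600) = 0.9560
  (δ | ε) & (δ | ~ε) = a·b on (0.9440, 0.9560) = 0.9025
  (δ & ε) | ((δ | ε) & (δ | ~ε)) = a + b − a·b on (0.3960, 0.9025) = 0.9411
  → value = 0.9411
Under Zadeh (min–max):
  δ & ε = min(a, b) on (0.90, 0.44) = 0.44
  δ | ε = max(a, b) on (0.90, 0.44) = 0.90
  ~ε = 1 − 0.44 = 0.56
  δ | ~ε = max(a, b) on (0.90, 0.56) = 0.90
  (δ | ε) & (δ | ~ε) = min(a, b) on (0.90, 0.90) = 0.90
  (δ & ε) | ((δ | ε) & (δ | ~ε)) = max(a, b) on (0.44, 0.90) = 0.90
  → value = 0.9000
|0.9411 − 0.9000| = 0.041

0.041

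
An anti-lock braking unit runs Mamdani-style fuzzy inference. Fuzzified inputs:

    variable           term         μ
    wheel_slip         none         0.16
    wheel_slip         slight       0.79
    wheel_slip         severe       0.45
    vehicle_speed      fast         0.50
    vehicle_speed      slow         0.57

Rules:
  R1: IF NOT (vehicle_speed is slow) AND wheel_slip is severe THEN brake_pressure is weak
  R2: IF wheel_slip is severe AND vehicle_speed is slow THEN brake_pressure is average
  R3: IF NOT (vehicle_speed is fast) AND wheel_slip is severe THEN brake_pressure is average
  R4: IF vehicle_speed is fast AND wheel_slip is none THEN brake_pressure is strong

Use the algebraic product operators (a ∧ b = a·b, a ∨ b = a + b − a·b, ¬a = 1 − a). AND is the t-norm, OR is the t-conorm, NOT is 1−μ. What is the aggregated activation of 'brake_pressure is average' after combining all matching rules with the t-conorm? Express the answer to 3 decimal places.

R1: ¬slow=1−0.57=0.43, severe=0.45; AND[a·b] → w = 0.1935
R2: severe=0.45, slow=0.57; AND[a·b] → w = 0.2565
R3: ¬fast=1−0.50=0.50, severe=0.45; AND[a·b] → w = 0.2250
R4: fast=0.50, none=0.16; AND[a·b] → w = 0.0800
Rules with consequent 'average': {R2, R3} → strengths 0.2565, 0.2250
Aggregate via t-conorm [a + b − a·b]: 0.4238

0.424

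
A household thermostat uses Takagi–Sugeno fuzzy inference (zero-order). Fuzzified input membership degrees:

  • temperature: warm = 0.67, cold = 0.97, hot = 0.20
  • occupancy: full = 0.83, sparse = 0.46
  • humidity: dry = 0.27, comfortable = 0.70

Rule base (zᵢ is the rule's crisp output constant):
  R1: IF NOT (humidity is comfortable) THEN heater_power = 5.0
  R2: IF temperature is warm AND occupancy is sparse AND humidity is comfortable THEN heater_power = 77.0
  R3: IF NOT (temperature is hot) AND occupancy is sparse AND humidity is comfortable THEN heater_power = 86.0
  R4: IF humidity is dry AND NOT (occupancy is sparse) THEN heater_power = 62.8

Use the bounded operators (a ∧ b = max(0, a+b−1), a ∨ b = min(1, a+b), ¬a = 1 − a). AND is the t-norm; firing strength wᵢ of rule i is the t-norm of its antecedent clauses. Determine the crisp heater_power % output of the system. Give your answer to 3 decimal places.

5.000

R1 (z=5.0): ¬comfortable=1−0.70=0.30 → w = 0.30
R2 (z=77.0): warm=0.67, sparse=0.46, comfortable=0.70; AND[max(0, a+b−1)] → w = 0.00
R3 (z=86.0): ¬hot=1−0.20=0.80, sparse=0.46, comfortable=0.70; AND[max(0, a+b−1)] → w = 0.00
R4 (z=62.8): dry=0.27, ¬sparse=1−0.46=0.54; AND[max(0, a+b−1)] → w = 0.00
Weighted average = (0.30·5.0 + 0.00·77.0 + 0.00·86.0 + 0.00·62.8) / (0.30 + 0.00 + 0.00 + 0.00)
  = 1.5000 / 0.3000 = 5.000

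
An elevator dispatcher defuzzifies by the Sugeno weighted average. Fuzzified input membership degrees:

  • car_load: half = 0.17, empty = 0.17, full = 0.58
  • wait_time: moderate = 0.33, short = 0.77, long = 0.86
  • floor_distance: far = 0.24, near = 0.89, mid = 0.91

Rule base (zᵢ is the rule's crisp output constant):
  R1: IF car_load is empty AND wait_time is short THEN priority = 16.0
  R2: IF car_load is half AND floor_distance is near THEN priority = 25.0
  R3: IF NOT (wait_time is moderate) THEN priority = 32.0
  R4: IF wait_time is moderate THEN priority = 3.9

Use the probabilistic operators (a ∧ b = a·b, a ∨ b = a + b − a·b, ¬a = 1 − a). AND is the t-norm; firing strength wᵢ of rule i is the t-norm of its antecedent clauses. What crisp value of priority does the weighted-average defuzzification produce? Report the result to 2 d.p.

22.31

R1 (z=16.0): empty=0.17, short=0.77; AND[a·b] → w = 0.1309
R2 (z=25.0): half=0.17, near=0.89; AND[a·b] → w = 0.1513
R3 (z=32.0): ¬moderate=1−0.33=0.67 → w = 0.6700
R4 (z=3.9): moderate=0.33 → w = 0.3300
Weighted average = (0.1309·16.0 + 0.1513·25.0 + 0.6700·32.0 + 0.3300·3.9) / (0.1309 + 0.1513 + 0.6700 + 0.3300)
  = 28.6039 / 1.2822 = 22.31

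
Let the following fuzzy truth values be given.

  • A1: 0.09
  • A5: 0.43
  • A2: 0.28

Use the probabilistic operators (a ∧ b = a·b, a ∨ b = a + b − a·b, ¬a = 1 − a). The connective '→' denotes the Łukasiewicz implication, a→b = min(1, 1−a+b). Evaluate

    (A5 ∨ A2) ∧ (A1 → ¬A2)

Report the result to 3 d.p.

0.590

A5 ∨ A2 = a + b − a·b on (0.4300, 0.2800) = 0.5896
¬A2 = 1 − 0.2800 = 0.7200
A1 → ¬A2  [Łukasiewicz: min(1, 1−a+b)] with a=0.0900, b=0.7200 → 1.0000
(A5 ∨ A2) ∧ (A1 → ¬A2) = a·b on (0.5896, 1.0000) = 0.5896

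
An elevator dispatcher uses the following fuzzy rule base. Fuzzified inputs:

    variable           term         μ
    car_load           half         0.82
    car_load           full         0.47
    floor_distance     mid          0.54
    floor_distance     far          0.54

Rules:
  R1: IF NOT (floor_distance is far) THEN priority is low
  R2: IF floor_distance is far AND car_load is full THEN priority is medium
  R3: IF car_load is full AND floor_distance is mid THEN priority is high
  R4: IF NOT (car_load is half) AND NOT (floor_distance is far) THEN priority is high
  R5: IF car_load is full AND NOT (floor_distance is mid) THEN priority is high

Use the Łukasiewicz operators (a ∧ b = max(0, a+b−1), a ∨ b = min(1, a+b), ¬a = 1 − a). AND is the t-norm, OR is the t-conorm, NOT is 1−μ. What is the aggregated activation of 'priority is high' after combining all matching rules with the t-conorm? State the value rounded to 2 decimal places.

R1: ¬far=1−0.54=0.46 → w = 0.46
R2: far=0.54, full=0.47; AND[max(0, a+b−1)] → w = 0.01
R3: full=0.47, mid=0.54; AND[max(0, a+b−1)] → w = 0.01
R4: ¬half=1−0.82=0.18, ¬far=1−0.54=0.46; AND[max(0, a+b−1)] → w = 0.00
R5: full=0.47, ¬mid=1−0.54=0.46; AND[max(0, a+b−1)] → w = 0.00
Rules with consequent 'high': {R3, R4, R5} → strengths 0.01, 0.00, 0.00
Aggregate via t-conorm [min(1, a+b)]: 0.01

0.01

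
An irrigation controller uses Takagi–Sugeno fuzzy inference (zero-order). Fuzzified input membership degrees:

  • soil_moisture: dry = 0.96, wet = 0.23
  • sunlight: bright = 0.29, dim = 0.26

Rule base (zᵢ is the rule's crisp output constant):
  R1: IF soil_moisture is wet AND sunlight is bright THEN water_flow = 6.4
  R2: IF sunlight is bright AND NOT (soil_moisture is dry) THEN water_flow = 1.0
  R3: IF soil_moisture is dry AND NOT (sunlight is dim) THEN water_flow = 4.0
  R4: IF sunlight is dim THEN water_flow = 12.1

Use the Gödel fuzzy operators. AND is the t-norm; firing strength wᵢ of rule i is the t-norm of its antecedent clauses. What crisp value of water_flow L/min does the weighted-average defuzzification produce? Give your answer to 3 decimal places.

5.998

R1 (z=6.4): wet=0.23, bright=0.29; AND[min(a, b)] → w = 0.23
R2 (z=1.0): bright=0.29, ¬dry=1−0.96=0.04; AND[min(a, b)] → w = 0.04
R3 (z=4.0): dry=0.96, ¬dim=1−0.26=0.74; AND[min(a, b)] → w = 0.74
R4 (z=12.1): dim=0.26 → w = 0.26
Weighted average = (0.23·6.4 + 0.04·1.0 + 0.74·4.0 + 0.26·12.1) / (0.23 + 0.04 + 0.74 + 0.26)
  = 7.6180 / 1.2700 = 5.998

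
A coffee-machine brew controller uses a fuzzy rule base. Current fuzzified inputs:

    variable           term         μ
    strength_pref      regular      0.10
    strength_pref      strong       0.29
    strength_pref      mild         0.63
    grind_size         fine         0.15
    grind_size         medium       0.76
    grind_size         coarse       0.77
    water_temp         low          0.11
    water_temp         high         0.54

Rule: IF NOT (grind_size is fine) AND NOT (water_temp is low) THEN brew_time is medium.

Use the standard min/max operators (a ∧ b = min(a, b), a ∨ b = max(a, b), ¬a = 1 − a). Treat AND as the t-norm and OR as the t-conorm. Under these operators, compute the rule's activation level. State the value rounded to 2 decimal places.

0.85

firing strength: ¬fine=1−0.15=0.85, ¬low=1−0.11=0.89; AND[min(a, b)] → w = 0.85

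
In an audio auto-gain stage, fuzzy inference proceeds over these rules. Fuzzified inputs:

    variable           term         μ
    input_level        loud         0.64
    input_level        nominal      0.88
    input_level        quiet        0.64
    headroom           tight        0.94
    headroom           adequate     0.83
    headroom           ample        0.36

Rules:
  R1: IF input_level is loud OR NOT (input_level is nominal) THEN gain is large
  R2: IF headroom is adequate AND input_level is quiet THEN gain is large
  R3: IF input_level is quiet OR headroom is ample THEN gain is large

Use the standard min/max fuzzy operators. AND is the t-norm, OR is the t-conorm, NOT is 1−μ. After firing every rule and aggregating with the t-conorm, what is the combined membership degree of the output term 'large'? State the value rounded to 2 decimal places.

R1: loud=0.64, ¬nominal=1−0.88=0.12; OR[max(a, b)] → w = 0.64
R2: adequate=0.83, quiet=0.64; AND[min(a, b)] → w = 0.64
R3: quiet=0.64, ample=0.36; OR[max(a, b)] → w = 0.64
Rules with consequent 'large': {R1, R2, R3} → strengths 0.64, 0.64, 0.64
Aggregate via t-conorm [max(a, b)]: 0.64

0.64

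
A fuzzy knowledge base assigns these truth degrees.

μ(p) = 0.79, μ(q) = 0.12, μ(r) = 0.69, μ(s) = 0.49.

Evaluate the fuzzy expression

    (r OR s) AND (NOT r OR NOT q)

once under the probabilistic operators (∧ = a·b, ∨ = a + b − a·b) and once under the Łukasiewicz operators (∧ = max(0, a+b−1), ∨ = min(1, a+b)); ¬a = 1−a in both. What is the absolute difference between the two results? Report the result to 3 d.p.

Under probabilistic:
  r OR s = a + b − a·b on (0.6900, 0.4900) = 0.8419
  NOT r = 1 − 0.6900 = 0.3100
  NOT q = 1 − 0.1200 = 0.8800
  NOT r OR NOT q = a + b − a·b on (0.3100, 0.8800) = 0.9172
  (r OR s) AND (NOT r OR NOT q) = a·b on (0.8419, 0.9172) = 0.7722
  → value = 0.7722
Under Łukasiewicz:
  r OR s = min(1, a+b) on (0.69, 0.49) = 1.00
  NOT r = 1 − 0.69 = 0.31
  NOT q = 1 − 0.12 = 0.88
  NOT r OR NOT q = min(1, a+b) on (0.31, 0.88) = 1.00
  (r OR s) AND (NOT r OR NOT q) = max(0, a+b−1) on (1.00, 1.00) = 1.00
  → value = 1.0000
|0.7722 − 1.0000| = 0.228

0.228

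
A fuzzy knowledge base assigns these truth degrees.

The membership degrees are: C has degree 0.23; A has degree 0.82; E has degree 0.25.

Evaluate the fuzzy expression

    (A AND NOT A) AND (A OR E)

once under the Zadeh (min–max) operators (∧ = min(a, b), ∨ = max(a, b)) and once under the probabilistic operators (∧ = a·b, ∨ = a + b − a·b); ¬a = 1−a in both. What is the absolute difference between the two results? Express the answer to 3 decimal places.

Under Zadeh (min–max):
  NOT A = 1 − 0.82 = 0.18
  A AND NOT A = min(a, b) on (0.82, 0.18) = 0.18
  A OR E = max(a, b) on (0.82, 0.25) = 0.82
  (A AND NOT A) AND (A OR E) = min(a, b) on (0.18, 0.82) = 0.18
  → value = 0.1800
Under probabilistic:
  NOT A = 1 − 0.8200 = 0.1800
  A AND NOT A = a·b on (0.8200, 0.1800) = 0.1476
  A OR E = a + b − a·b on (0.8200, 0.2500) = 0.8650
  (A AND NOT A) AND (A OR E) = a·b on (0.1476, 0.8650) = 0.1277
  → value = 0.1277
|0.1800 − 0.1277| = 0.052

0.052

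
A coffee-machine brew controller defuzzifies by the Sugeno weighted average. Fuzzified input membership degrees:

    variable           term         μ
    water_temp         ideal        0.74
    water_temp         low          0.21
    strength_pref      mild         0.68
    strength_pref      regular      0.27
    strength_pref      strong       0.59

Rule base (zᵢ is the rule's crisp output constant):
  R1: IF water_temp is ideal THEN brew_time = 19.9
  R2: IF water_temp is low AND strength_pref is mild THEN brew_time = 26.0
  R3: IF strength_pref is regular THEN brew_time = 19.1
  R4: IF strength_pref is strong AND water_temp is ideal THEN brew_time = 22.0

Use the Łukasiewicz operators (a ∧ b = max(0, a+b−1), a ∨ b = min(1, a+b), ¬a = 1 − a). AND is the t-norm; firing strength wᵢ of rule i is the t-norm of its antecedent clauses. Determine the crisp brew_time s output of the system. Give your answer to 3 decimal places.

R1 (z=19.9): ideal=0.74 → w = 0.74
R2 (z=26.0): low=0.21, mild=0.68; AND[max(0, a+b−1)] → w = 0.00
R3 (z=19.1): regular=0.27 → w = 0.27
R4 (z=22.0): strong=0.59, ideal=0.74; AND[max(0, a+b−1)] → w = 0.33
Weighted average = (0.74·19.9 + 0.00·26.0 + 0.27·19.1 + 0.33·22.0) / (0.74 + 0.00 + 0.27 + 0.33)
  = 27.1430 / 1.3400 = 20.256

20.256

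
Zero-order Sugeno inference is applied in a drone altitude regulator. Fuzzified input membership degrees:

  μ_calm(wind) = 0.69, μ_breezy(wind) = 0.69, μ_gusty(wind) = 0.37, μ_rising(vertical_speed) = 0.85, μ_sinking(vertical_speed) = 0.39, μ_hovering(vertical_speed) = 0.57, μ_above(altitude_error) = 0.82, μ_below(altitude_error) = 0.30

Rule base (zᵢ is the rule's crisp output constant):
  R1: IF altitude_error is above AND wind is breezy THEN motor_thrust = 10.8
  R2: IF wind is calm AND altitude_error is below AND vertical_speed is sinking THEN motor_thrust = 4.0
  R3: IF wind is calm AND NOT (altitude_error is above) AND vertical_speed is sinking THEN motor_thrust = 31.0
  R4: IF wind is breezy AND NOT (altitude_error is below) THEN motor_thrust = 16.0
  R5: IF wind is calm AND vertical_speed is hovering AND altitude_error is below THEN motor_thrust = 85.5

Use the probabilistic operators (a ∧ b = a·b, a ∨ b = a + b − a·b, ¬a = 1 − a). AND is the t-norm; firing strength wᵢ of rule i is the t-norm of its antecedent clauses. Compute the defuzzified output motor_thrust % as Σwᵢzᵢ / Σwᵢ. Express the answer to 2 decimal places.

19.87

R1 (z=10.8): above=0.82, breezy=0.69; AND[a·b] → w = 0.5658
R2 (z=4.0): calm=0.69, below=0.30, sinking=0.39; AND[a·b] → w = 0.0807
R3 (z=31.0): calm=0.69, ¬above=1−0.82=0.18, sinking=0.39; AND[a·b] → w = 0.0484
R4 (z=16.0): breezy=0.69, ¬below=1−0.30=0.70; AND[a·b] → w = 0.4830
R5 (z=85.5): calm=0.69, hovering=0.57, below=0.30; AND[a·b] → w = 0.1180
Weighted average = (0.5658·10.8 + 0.0807·4.0 + 0.0484·31.0 + 0.4830·16.0 + 0.1180·85.5) / (0.5658 + 0.0807 + 0.0484 + 0.4830 + 0.1180)
  = 25.7513 / 1.2960 = 19.87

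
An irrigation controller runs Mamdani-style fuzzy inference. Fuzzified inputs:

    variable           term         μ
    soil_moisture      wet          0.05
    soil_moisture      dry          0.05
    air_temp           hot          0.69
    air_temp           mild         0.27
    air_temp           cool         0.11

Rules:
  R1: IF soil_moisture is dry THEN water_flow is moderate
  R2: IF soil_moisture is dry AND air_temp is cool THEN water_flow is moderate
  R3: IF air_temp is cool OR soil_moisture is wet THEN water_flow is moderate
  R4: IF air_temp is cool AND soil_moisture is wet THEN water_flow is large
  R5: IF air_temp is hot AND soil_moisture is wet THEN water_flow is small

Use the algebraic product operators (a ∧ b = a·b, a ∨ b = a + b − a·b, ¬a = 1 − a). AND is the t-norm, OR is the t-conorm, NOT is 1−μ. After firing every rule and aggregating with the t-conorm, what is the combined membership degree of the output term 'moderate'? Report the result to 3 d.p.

R1: dry=0.05 → w = 0.0500
R2: dry=0.05, cool=0.11; AND[a·b] → w = 0.0055
R3: cool=0.11, wet=0.05; OR[a + b − a·b] → w = 0.1545
R4: cool=0.11, wet=0.05; AND[a·b] → w = 0.0055
R5: hot=0.69, wet=0.05; AND[a·b] → w = 0.0345
Rules with consequent 'moderate': {R1, R2, R3} → strengths 0.0500, 0.0055, 0.1545
Aggregate via t-conorm [a + b − a·b]: 0.2012

0.201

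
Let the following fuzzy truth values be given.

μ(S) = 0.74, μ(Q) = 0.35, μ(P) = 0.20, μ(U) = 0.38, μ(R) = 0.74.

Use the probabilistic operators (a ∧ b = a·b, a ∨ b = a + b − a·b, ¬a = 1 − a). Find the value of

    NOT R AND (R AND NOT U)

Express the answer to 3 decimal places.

NOT R = 1 − 0.7400 = 0.2600
NOT U = 1 − 0.3800 = 0.6200
R AND NOT U = a·b on (0.7400, 0.6200) = 0.4588
NOT R AND (R AND NOT U) = a·b on (0.2600, 0.4588) = 0.1193

0.119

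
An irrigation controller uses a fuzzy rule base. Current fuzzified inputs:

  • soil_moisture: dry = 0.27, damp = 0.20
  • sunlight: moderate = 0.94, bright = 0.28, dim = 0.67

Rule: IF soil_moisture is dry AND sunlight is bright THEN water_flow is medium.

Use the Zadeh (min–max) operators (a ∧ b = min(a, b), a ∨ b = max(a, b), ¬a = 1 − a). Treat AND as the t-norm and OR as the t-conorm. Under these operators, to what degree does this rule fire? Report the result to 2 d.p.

firing strength: dry=0.27, bright=0.28; AND[min(a, b)] → w = 0.27

0.27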